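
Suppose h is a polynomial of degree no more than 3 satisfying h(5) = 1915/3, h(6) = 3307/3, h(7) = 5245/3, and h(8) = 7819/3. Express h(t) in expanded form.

h(t) = 5t^3 + t^2 - 2t - 5/3

Write h(t) = at^3 + bt^2 + ct + d. Substituting each data point gives a linear system:
  125a + 25b + 5c + d = 1915/3
  216a + 36b + 6c + d = 3307/3
  343a + 49b + 7c + d = 5245/3
  512a + 64b + 8c + d = 7819/3
Solving the system yields a = 5, b = 1, c = -2, d = -5/3.
So h(t) = 5t³ + t² - 2t - 5/3.
Check: h(8) = 7819/3. ✓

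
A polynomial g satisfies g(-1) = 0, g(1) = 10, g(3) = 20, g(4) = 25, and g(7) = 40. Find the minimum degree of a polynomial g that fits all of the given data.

1

Divided differences on the nodes -1, 1, 3, 4, 7:
  order 0: 0  10  20  25  40
  order 1: 5  5  5  5
  order 2: 0  0  0
  order 3: 0  0
  order 4: 0
The order-1 divided differences are all 5 (nonzero) and every higher order vanishes, so the data lies on a polynomial of degree exactly 1.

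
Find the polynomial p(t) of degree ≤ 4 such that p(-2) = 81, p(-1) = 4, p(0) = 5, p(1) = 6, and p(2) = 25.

Using the Lagrange interpolation formula with nodes -2, -1, 0, 1, 2:
  L_0(t) = (t + 1)t(t - 1)(t - 2) / 24
  L_1(t) = (t + 2)t(t - 1)(t - 2) / -6
  L_2(t) = (t + 2)(t + 1)(t - 1)(t - 2) / 4
  L_3(t) = (t + 2)(t + 1)t(t - 2) / -6
  L_4(t) = (t + 2)(t + 1)t(t - 1) / 24
Then p(t) = 81·L_0(t) + 4·L_1(t) + 5·L_2(t) + 6·L_3(t) + 25·L_4(t).
Expanding and collecting terms gives p(t) = 4t⁴ - 5t³ - 4t² + 6t + 5.
Check: p(2) = 25. ✓

p(t) = 4t^4 - 5t^3 - 4t^2 + 6t + 5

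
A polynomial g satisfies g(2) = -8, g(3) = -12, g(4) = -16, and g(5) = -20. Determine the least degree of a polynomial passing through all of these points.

Forward differences of the values at u = 2, 3, 4, 5:
  g  : -8  -12  -16  -20
  Δ  : -4  -4  -4
  Δ^2: 0  0
  Δ^3: 0
The first differences are constant (-4) and nonzero, while all higher differences vanish, so the minimal degree is 1.

1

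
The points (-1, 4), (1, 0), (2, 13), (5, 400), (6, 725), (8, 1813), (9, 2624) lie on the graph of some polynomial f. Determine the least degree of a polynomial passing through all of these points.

3

Divided differences on the nodes -1, 1, 2, 5, 6, 8, 9:
  order 0: 4  0  13  400  725  1813  2624
  order 1: -2  13  129  325  544  811
  order 2: 5  29  49  73  89
  order 3: 4  4  4  4
  order 4: 0  0  0
  order 5: 0  0
  order 6: 0
The order-3 divided differences are all 4 (nonzero) and every higher order vanishes, so the data lies on a polynomial of degree exactly 3.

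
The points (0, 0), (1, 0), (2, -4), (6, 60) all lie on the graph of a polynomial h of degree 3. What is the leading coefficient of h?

1

Write h(t) = at^3 + bt^2 + ct + d. Substituting each data point gives a linear system:
  d = 0
  a + b + c + d = 0
  8a + 4b + 2c + d = -4
  216a + 36b + 6c + d = 60
Solving the system yields a = 1, b = -5, c = 4, d = 0.
So h(t) = t^3 - 5t^2 + 4t.
The leading coefficient is 1.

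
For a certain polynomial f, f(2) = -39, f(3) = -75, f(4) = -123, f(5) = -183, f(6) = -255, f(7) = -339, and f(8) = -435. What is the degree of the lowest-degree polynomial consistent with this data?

Forward differences of the values at x = 2, 3, 4, 5, 6, 7, 8:
  f  : -39  -75  -123  -183  -255  -339  -435
  Δ  : -36  -48  -60  -72  -84  -96
  Δ^2: -12  -12  -12  -12  -12
  Δ^3: 0  0  0  0
  Δ^4: 0  0  0
  Δ^5: 0  0
  Δ^6: 0
The second differences are constant (-12) and nonzero, while all higher differences vanish, so the minimal degree is 2.

2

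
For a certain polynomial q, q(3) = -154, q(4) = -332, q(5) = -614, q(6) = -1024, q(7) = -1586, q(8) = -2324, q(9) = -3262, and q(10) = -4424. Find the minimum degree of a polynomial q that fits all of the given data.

3

Forward differences of the values at t = 3, 4, 5, 6, 7, 8, 9, 10:
  q  : -154  -332  -614  -1024  -1586  -2324  -3262  -4424
  Δ  : -178  -282  -410  -562  -738  -938  -1162
  Δ^2: -104  -128  -152  -176  -200  -224
  Δ^3: -24  -24  -24  -24  -24
  Δ^4: 0  0  0  0
  Δ^5: 0  0  0
  Δ^6: 0  0
  Δ^7: 0
The third differences are constant (-24) and nonzero, while all higher differences vanish, so the minimal degree is 3.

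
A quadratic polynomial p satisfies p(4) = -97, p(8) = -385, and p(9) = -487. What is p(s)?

Write p(s) = as^2 + bs + c. Substituting each data point gives a linear system:
  16a + 4b + c = -97
  64a + 8b + c = -385
  81a + 9b + c = -487
Solving the system yields a = -6, b = 0, c = -1.
So p(s) = -6s^2 - 1.
Check: p(8) = -385. ✓

p(s) = -6s^2 - 1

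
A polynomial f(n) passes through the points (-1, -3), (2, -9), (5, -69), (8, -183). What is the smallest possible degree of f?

2

Forward differences of the values at n = -1, 2, 5, 8:
  f  : -3  -9  -69  -183
  Δ  : -6  -60  -114
  Δ^2: -54  -54
  Δ^3: 0
The second differences are constant (-54) and nonzero, while all higher differences vanish, so the minimal degree is 2.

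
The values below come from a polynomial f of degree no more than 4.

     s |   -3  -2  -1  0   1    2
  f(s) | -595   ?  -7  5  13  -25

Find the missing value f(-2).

-125

On equispaced nodes a degree-4 polynomial has vanishing fifth forward difference, so
  - f(-3) + 5·f(-2) - 10·f(-1) + 10·f(0) - 5·f(1) + f(2) = 0.
Substituting the known values and solving for f(-2):
  5·f(-2) = -625
  f(-2) = -125.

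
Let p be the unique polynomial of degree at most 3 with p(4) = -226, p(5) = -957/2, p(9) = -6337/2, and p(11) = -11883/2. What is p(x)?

Write p(x) = ax^3 + bx^2 + cx + d. Substituting each data point gives a linear system:
  64a + 16b + 4c + d = -226
  125a + 25b + 5c + d = -957/2
  729a + 81b + 9c + d = -6337/2
  1331a + 121b + 11c + d = -11883/2
Solving the system yields a = -5, b = 6, c = -3/2, d = 4.
So p(x) = -5x^3 + 6x^2 - (3/2)x + 4.
Check: p(5) = -957/2. ✓

p(x) = -5x^3 + 6x^2 - (3/2)x + 4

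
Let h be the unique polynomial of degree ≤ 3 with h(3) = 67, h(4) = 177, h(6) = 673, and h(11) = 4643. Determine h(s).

Using the Lagrange interpolation formula with nodes 3, 4, 6, 11:
  L_0(s) = (s - 4)(s - 6)(s - 11) / -24
  L_1(s) = (s - 3)(s - 6)(s - 11) / 14
  L_2(s) = (s - 3)(s - 4)(s - 11) / -30
  L_3(s) = (s - 3)(s - 4)(s - 6) / 280
Then h(s) = 67·L_0(s) + 177·L_1(s) + 673·L_2(s) + 4643·L_3(s).
Expanding and collecting terms gives h(s) = 4s^3 - 6s^2 + 4s + 1.
Check: h(6) = 673. ✓

h(s) = 4s^3 - 6s^2 + 4s + 1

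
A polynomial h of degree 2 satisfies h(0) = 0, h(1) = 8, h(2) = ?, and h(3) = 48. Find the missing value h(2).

24

The 3 known points determine the degree-2 polynomial uniquely.
Write h(s) = as^2 + bs + c. Substituting each data point gives a linear system:
  c = 0
  a + b + c = 8
  9a + 3b + c = 48
Solving the system yields a = 4, b = 4, c = 0.
So h(s) = 4s^2 + 4s.
Then h(2) = 24.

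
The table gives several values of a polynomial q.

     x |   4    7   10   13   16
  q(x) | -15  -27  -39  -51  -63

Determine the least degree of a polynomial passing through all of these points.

Forward differences of the values at x = 4, 7, 10, 13, 16:
  q  : -15  -27  -39  -51  -63
  Δ  : -12  -12  -12  -12
  Δ^2: 0  0  0
  Δ^3: 0  0
  Δ^4: 0
The first differences are constant (-12) and nonzero, while all higher differences vanish, so the minimal degree is 1.

1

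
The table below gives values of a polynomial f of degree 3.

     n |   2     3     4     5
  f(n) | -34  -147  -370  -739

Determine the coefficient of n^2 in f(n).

Write f(n) = an^3 + bn^2 + cn + d. Substituting each data point gives a linear system:
  8a + 4b + 2c + d = -34
  27a + 9b + 3c + d = -147
  64a + 16b + 4c + d = -370
  125a + 25b + 5c + d = -739
Solving the system yields a = -6, b = -1, c = 6, d = 6.
So f(n) = -6n^3 - n^2 + 6n + 6.
The coefficient of n^2 is -1.

-1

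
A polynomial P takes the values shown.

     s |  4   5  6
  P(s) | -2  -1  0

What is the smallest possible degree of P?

1

Forward differences of the values at s = 4, 5, 6:
  P  : -2  -1  0
  Δ  : 1  1
  Δ^2: 0
The first differences are constant (1) and nonzero, while all higher differences vanish, so the minimal degree is 1.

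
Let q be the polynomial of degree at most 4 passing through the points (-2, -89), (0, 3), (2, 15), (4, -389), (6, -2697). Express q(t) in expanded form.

q(t) = -3t^4 + 5t^3 + 2t^2 + 6t + 3

Write q(t) = at^4 + bt^3 + ct^2 + dt + e. Substituting each data point gives a linear system:
  16a - 8b + 4c - 2d + e = -89
  e = 3
  16a + 8b + 4c + 2d + e = 15
  256a + 64b + 16c + 4d + e = -389
  1296a + 216b + 36c + 6d + e = -2697
Solving the system yields a = -3, b = 5, c = 2, d = 6, e = 3.
So q(t) = -3t^4 + 5t^3 + 2t^2 + 6t + 3.
Check: q(4) = -389. ✓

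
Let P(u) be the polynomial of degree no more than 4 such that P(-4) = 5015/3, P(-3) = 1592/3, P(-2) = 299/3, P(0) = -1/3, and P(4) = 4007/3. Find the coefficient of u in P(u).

6

Write P(u) = au^4 + bu^3 + cu^2 + du + e. Substituting each data point gives a linear system:
  256a - 64b + 16c - 4d + e = 5015/3
  81a - 27b + 9c - 3d + e = 1592/3
  16a - 8b + 4c - 2d + e = 299/3
  e = -1/3
  256a + 64b + 16c + 4d + e = 4007/3
Solving the system yields a = 6, b = -3, c = -2, d = 6, e = -1/3.
So P(u) = 6u^4 - 3u^3 - 2u^2 + 6u - 1/3.
The coefficient of u is 6.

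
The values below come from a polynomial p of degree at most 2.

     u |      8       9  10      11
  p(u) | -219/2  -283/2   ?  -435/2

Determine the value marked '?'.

The 3 known points determine the degree-2 polynomial uniquely.
Write p(u) = au^2 + bu + c. Substituting each data point gives a linear system:
  64a + 8b + c = -219/2
  81a + 9b + c = -283/2
  121a + 11b + c = -435/2
Solving the system yields a = -2, b = 2, c = 5/2.
So p(u) = -2u² + 2u + 5/2.
Then p(10) = -355/2.

-355/2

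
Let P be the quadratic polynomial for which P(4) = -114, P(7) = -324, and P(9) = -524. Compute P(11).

Write P(s) = as^2 + bs + c. Substituting each data point gives a linear system:
  16a + 4b + c = -114
  49a + 7b + c = -324
  81a + 9b + c = -524
Solving the system yields a = -6, b = -4, c = -2.
So P(s) = -6s^2 - 4s - 2.
Then P(11) = -772.

-772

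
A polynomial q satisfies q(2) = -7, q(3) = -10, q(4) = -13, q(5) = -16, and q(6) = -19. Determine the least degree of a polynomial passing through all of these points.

Forward differences of the values at n = 2, 3, 4, 5, 6:
  q  : -7  -10  -13  -16  -19
  Δ  : -3  -3  -3  -3
  Δ^2: 0  0  0
  Δ^3: 0  0
  Δ^4: 0
The first differences are constant (-3) and nonzero, while all higher differences vanish, so the minimal degree is 1.

1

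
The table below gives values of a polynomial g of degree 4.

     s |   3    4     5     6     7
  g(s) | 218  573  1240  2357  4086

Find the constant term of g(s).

5

Write g(s) = as^4 + bs^3 + cs^2 + ds + e. Substituting each data point gives a linear system:
  81a + 27b + 9c + 3d + e = 218
  256a + 64b + 16c + 4d + e = 573
  625a + 125b + 25c + 5d + e = 1240
  1296a + 216b + 36c + 6d + e = 2357
  2401a + 343b + 49c + 7d + e = 4086
Solving the system yields a = 1, b = 5, c = -1, d = 2, e = 5.
So g(s) = s⁴ + 5s³ - s² + 2s + 5.
The constant term is 5.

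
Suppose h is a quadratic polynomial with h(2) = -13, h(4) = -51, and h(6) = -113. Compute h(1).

Using the Lagrange interpolation formula with nodes 2, 4, 6:
  L_0(u) = (u - 4)(u - 6) / 8
  L_1(u) = (u - 2)(u - 6) / -4
  L_2(u) = (u - 2)(u - 4) / 8
Then h(u) = -13·L_0(u) - 51·L_1(u) - 113·L_2(u).
Expanding and collecting terms gives h(u) = -3u² - u + 1.
Evaluating at u = 1: h(1) = -3.

-3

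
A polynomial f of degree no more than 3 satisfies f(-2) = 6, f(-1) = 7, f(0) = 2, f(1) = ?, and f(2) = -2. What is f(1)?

-3

The 4 known points determine the degree-3 polynomial uniquely.
Write f(u) = au^3 + bu^2 + cu + d. Substituting each data point gives a linear system:
  -8a + 4b - 2c + d = 6
  -a + b - c + d = 7
  d = 2
  8a + 4b + 2c + d = -2
Solving the system yields a = 1, b = 0, c = -6, d = 2.
So f(u) = u³ - 6u + 2.
Then f(1) = -3.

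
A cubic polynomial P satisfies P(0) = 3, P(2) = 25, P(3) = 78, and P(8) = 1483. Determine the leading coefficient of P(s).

3

Write P(s) = as^3 + bs^2 + cs + d. Substituting each data point gives a linear system:
  d = 3
  8a + 4b + 2c + d = 25
  27a + 9b + 3c + d = 78
  512a + 64b + 8c + d = 1483
Solving the system yields a = 3, b = -1, c = 1, d = 3.
So P(s) = 3s^3 - s^2 + s + 3.
The leading coefficient is 3.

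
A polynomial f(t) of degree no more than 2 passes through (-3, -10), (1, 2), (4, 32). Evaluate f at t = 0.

Using the Lagrange interpolation formula with nodes -3, 1, 4:
  L_0(t) = (t - 1)(t - 4) / 28
  L_1(t) = (t + 3)(t - 4) / -12
  L_2(t) = (t + 3)(t - 1) / 21
Then f(t) = -10·L_0(t) + 2·L_1(t) + 32·L_2(t).
Expanding and collecting terms gives f(t) = t^2 + 5t - 4.
Evaluating at t = 0: f(0) = -4.

-4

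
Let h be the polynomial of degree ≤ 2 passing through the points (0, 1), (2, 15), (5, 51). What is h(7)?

Using the Lagrange interpolation formula with nodes 0, 2, 5:
  L_0(s) = (s - 2)(s - 5) / 10
  L_1(s) = s(s - 5) / -6
  L_2(s) = s(s - 2) / 15
Then h(s) = 1·L_0(s) + 15·L_1(s) + 51·L_2(s).
Expanding and collecting terms gives h(s) = s^2 + 5s + 1.
Evaluating at s = 7: h(7) = 85.

85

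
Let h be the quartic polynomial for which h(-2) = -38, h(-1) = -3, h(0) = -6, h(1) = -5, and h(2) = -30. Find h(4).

-638

Using the Lagrange interpolation formula with nodes -2, -1, 0, 1, 2:
  L_0(t) = (t + 1)t(t - 1)(t - 2) / 24
  L_1(t) = (t + 2)t(t - 1)(t - 2) / -6
  L_2(t) = (t + 2)(t + 1)(t - 1)(t - 2) / 4
  L_3(t) = (t + 2)(t + 1)t(t - 2) / -6
  L_4(t) = (t + 2)(t + 1)t(t - 1) / 24
Then h(t) = -38·L_0(t) - 3·L_1(t) - 6·L_2(t) - 5·L_3(t) - 30·L_4(t).
Expanding and collecting terms gives h(t) = -3t^4 + t^3 + 5t^2 - 2t - 6.
Evaluating at t = 4: h(4) = -638.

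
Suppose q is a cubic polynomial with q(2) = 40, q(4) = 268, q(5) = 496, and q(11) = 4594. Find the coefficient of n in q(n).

0

Write q(n) = an^3 + bn^2 + cn + d. Substituting each data point gives a linear system:
  8a + 4b + 2c + d = 40
  64a + 16b + 4c + d = 268
  125a + 25b + 5c + d = 496
  1331a + 121b + 11c + d = 4594
Solving the system yields a = 3, b = 5, c = 0, d = -4.
So q(n) = 3n^3 + 5n^2 - 4.
The coefficient of n is 0.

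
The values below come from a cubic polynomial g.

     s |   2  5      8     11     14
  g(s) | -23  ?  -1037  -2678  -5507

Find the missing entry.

-260

On equispaced nodes a degree-3 polynomial has vanishing fourth forward difference, so
  g(2) - 4·g(5) + 6·g(8) - 4·g(11) + g(14) = 0.
Substituting the known values and solving for g(5):
  -4·g(5) = 1040
  g(5) = -260.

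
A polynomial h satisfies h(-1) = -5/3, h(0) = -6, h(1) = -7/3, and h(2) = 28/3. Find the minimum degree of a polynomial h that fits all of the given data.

2

Forward differences of the values at u = -1, 0, 1, 2:
  h  : -5/3  -6  -7/3  28/3
  Δ  : -13/3  11/3  35/3
  Δ^2: 8  8
  Δ^3: 0
The second differences are constant (8) and nonzero, while all higher differences vanish, so the minimal degree is 2.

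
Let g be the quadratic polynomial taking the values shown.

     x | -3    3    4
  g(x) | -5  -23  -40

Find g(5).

-61

Write g(x) = ax^2 + bx + c. Substituting each data point gives a linear system:
  9a - 3b + c = -5
  9a + 3b + c = -23
  16a + 4b + c = -40
Solving the system yields a = -2, b = -3, c = 4.
So g(x) = -2x^2 - 3x + 4.
Then g(5) = -61.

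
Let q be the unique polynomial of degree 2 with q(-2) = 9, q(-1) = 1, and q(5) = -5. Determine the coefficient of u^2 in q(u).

1

Write q(u) = au^2 + bu + c. Substituting each data point gives a linear system:
  4a - 2b + c = 9
  a - b + c = 1
  25a + 5b + c = -5
Solving the system yields a = 1, b = -5, c = -5.
So q(u) = u² - 5u - 5.
The leading coefficient is 1.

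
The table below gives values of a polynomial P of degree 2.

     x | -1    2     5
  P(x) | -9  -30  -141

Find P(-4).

-78

Write P(x) = ax^2 + bx + c. Substituting each data point gives a linear system:
  a - b + c = -9
  4a + 2b + c = -30
  25a + 5b + c = -141
Solving the system yields a = -5, b = -2, c = -6.
So P(x) = -5x^2 - 2x - 6.
Then P(-4) = -78.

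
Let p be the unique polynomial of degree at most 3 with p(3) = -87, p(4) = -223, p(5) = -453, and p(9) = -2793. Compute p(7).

-1291

Using the Lagrange interpolation formula with nodes 3, 4, 5, 9:
  L_0(t) = (t - 4)(t - 5)(t - 9) / -12
  L_1(t) = (t - 3)(t - 5)(t - 9) / 5
  L_2(t) = (t - 3)(t - 4)(t - 9) / -8
  L_3(t) = (t - 3)(t - 4)(t - 5) / 120
Then p(t) = -87·L_0(t) - 223·L_1(t) - 453·L_2(t) - 2793·L_3(t).
Expanding and collecting terms gives p(t) = -4t^3 + t^2 + 5t - 3.
Evaluating at t = 7: p(7) = -1291.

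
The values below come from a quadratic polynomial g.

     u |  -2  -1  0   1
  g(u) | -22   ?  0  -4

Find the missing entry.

-6

The 3 known points determine the degree-2 polynomial uniquely.
Write g(u) = au^2 + bu + c. Substituting each data point gives a linear system:
  4a - 2b + c = -22
  c = 0
  a + b + c = -4
Solving the system yields a = -5, b = 1, c = 0.
So g(u) = -5u^2 + u.
Then g(-1) = -6.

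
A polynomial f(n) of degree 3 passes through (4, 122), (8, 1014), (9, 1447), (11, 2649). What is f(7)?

677

Write f(n) = an^3 + bn^2 + cn + d. Substituting each data point gives a linear system:
  64a + 16b + 4c + d = 122
  512a + 64b + 8c + d = 1014
  729a + 81b + 9c + d = 1447
  1331a + 121b + 11c + d = 2649
Solving the system yields a = 2, b = 0, c = -1, d = -2.
So f(n) = 2n^3 - n - 2.
Then f(7) = 677.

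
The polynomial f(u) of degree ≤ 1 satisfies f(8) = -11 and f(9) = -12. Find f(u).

f(u) = -u - 3

Write f(u) = au + b. Substituting each data point gives a linear system:
  8a + b = -11
  9a + b = -12
Solving the system yields a = -1, b = -3.
So f(u) = -u - 3.
Check: f(8) = -11. ✓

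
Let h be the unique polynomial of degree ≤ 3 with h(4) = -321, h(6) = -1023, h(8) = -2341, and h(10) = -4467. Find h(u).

Write h(u) = au^3 + bu^2 + cu + d. Substituting each data point gives a linear system:
  64a + 16b + 4c + d = -321
  216a + 36b + 6c + d = -1023
  512a + 64b + 8c + d = -2341
  1000a + 100b + 10c + d = -4467
Solving the system yields a = -4, b = -5, c = 3, d = 3.
So h(u) = -4u³ - 5u² + 3u + 3.
Check: h(10) = -4467. ✓

h(u) = -4u^3 - 5u^2 + 3u + 3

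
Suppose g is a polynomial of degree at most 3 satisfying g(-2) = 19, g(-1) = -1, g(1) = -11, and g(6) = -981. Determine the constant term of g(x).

-3

Write g(x) = ax^3 + bx^2 + cx + d. Substituting each data point gives a linear system:
  -8a + 4b - 2c + d = 19
  -a + b - c + d = -1
  a + b + c + d = -11
  216a + 36b + 6c + d = -981
Solving the system yields a = -4, b = -3, c = -1, d = -3.
So g(x) = -4x^3 - 3x^2 - x - 3.
The constant term is -3.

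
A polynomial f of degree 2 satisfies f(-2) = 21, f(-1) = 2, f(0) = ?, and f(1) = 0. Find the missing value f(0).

On equispaced nodes a degree-2 polynomial has vanishing third forward difference, so
  - f(-2) + 3·f(-1) - 3·f(0) + f(1) = 0.
Substituting the known values and solving for f(0):
  -3·f(0) = 15
  f(0) = -5.

-5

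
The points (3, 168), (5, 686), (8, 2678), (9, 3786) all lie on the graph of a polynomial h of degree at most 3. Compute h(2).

Using the Lagrange interpolation formula with nodes 3, 5, 8, 9:
  L_0(t) = (t - 5)(t - 8)(t - 9) / -60
  L_1(t) = (t - 3)(t - 8)(t - 9) / 24
  L_2(t) = (t - 3)(t - 5)(t - 9) / -15
  L_3(t) = (t - 3)(t - 5)(t - 8) / 24
Then h(t) = 168·L_0(t) + 686·L_1(t) + 2678·L_2(t) + 3786·L_3(t).
Expanding and collecting terms gives h(t) = 5t^3 + t^2 + 6t + 6.
Evaluating at t = 2: h(2) = 62.

62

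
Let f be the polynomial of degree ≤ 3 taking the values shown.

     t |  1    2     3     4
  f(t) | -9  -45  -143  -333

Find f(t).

f(t) = -5t^3 - t^2 + 2t - 5

Using the Lagrange interpolation formula with nodes 1, 2, 3, 4:
  L_0(t) = (t - 2)(t - 3)(t - 4) / -6
  L_1(t) = (t - 1)(t - 3)(t - 4) / 2
  L_2(t) = (t - 1)(t - 2)(t - 4) / -2
  L_3(t) = (t - 1)(t - 2)(t - 3) / 6
Then f(t) = -9·L_0(t) - 45·L_1(t) - 143·L_2(t) - 333·L_3(t).
Expanding and collecting terms gives f(t) = -5t^3 - t^2 + 2t - 5.
Check: f(2) = -45. ✓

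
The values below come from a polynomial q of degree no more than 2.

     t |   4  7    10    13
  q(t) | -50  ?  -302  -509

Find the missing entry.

On equispaced nodes a degree-2 polynomial has vanishing third forward difference, so
  - q(4) + 3·q(7) - 3·q(10) + q(13) = 0.
Substituting the known values and solving for q(7):
  3·q(7) = -447
  q(7) = -149.

-149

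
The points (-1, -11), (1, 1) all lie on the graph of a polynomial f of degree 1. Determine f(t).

f(t) = 6t - 5

Write f(t) = at + b. Substituting each data point gives a linear system:
  -a + b = -11
  a + b = 1
Solving the system yields a = 6, b = -5.
So f(t) = 6t - 5.
Check: f(1) = 1. ✓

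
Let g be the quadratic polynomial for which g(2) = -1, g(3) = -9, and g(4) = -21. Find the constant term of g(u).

Write g(u) = au^2 + bu + c. Substituting each data point gives a linear system:
  4a + 2b + c = -1
  9a + 3b + c = -9
  16a + 4b + c = -21
Solving the system yields a = -2, b = 2, c = 3.
So g(u) = -2u² + 2u + 3.
The constant term is 3.

3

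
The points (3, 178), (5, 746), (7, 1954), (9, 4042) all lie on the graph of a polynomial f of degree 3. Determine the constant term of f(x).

1

Write f(x) = ax^3 + bx^2 + cx + d. Substituting each data point gives a linear system:
  27a + 9b + 3c + d = 178
  125a + 25b + 5c + d = 746
  343a + 49b + 7c + d = 1954
  729a + 81b + 9c + d = 4042
Solving the system yields a = 5, b = 5, c = -1, d = 1.
So f(x) = 5x^3 + 5x^2 - x + 1.
The constant term is 1.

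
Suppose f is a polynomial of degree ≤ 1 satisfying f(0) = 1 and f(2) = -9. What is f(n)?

Using the Lagrange interpolation formula with nodes 0, 2:
  L_0(n) = (n - 2) / -2
  L_1(n) = n / 2
Then f(n) = 1·L_0(n) - 9·L_1(n).
Expanding and collecting terms gives f(n) = -5n + 1.
Check: f(2) = -9. ✓

f(n) = -5n + 1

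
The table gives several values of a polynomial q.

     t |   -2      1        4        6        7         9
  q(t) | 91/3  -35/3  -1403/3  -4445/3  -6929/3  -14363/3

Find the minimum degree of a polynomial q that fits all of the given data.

3

Divided differences on the nodes -2, 1, 4, 6, 7, 9:
  order 0: 91/3  -35/3  -1403/3  -4445/3  -6929/3  -14363/3
  order 1: -14  -152  -507  -828  -1239
  order 2: -23  -71  -107  -137
  order 3: -6  -6  -6
  order 4: 0  0
  order 5: 0
The order-3 divided differences are all -6 (nonzero) and every higher order vanishes, so the data lies on a polynomial of degree exactly 3.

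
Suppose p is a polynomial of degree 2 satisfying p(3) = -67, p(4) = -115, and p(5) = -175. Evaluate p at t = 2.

-31

Forward differences of the values at t = 3, 4, 5:
  p  : -67  -115  -175
  Δ  : -48  -60
  Δ^2: -12
The second differences are constant, confirming degree 2.
Interpolating (Newton forward form) and evaluating at t = 2 gives p(2) = -31.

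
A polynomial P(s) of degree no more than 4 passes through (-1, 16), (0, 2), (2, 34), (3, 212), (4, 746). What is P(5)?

1942

Using the Lagrange interpolation formula with nodes -1, 0, 2, 3, 4:
  L_0(s) = s(s - 2)(s - 3)(s - 4) / 60
  L_1(s) = (s + 1)(s - 2)(s - 3)(s - 4) / -24
  L_2(s) = (s + 1)s(s - 3)(s - 4) / 12
  L_3(s) = (s + 1)s(s - 2)(s - 4) / -12
  L_4(s) = (s + 1)s(s - 2)(s - 3) / 40
Then P(s) = 16·L_0(s) + 2·L_1(s) + 34·L_2(s) + 212·L_3(s) + 746·L_4(s).
Expanding and collecting terms gives P(s) = 4s^4 - 5s^3 + 3s^2 - 2s + 2.
Evaluating at s = 5: P(5) = 1942.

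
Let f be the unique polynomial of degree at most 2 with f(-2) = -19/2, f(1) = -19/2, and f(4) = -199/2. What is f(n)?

Write f(n) = an^2 + bn + c. Substituting each data point gives a linear system:
  4a - 2b + c = -19/2
  a + b + c = -19/2
  16a + 4b + c = -199/2
Solving the system yields a = -5, b = -5, c = 1/2.
So f(n) = -5n^2 - 5n + 1/2.
Check: f(4) = -199/2. ✓

f(n) = -5n^2 - 5n + 1/2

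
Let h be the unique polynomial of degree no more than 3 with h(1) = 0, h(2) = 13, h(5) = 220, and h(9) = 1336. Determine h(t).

Write h(t) = at^3 + bt^2 + ct + d. Substituting each data point gives a linear system:
  a + b + c + d = 0
  8a + 4b + 2c + d = 13
  125a + 25b + 5c + d = 220
  729a + 81b + 9c + d = 1336
Solving the system yields a = 2, b = -2, c = 5, d = -5.
So h(t) = 2t³ - 2t² + 5t - 5.
Check: h(2) = 13. ✓

h(t) = 2t^3 - 2t^2 + 5t - 5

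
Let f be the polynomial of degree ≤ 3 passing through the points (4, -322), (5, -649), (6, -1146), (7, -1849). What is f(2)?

-34

Using the Lagrange interpolation formula with nodes 4, 5, 6, 7:
  L_0(n) = (n - 5)(n - 6)(n - 7) / -6
  L_1(n) = (n - 4)(n - 6)(n - 7) / 2
  L_2(n) = (n - 4)(n - 5)(n - 7) / -2
  L_3(n) = (n - 4)(n - 5)(n - 6) / 6
Then f(n) = -322·L_0(n) - 649·L_1(n) - 1146·L_2(n) - 1849·L_3(n).
Expanding and collecting terms gives f(n) = -6n^3 + 5n^2 - 6n + 6.
Evaluating at n = 2: f(2) = -34.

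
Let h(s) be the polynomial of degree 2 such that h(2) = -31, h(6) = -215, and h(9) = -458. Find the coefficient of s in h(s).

Write h(s) = as^2 + bs + c. Substituting each data point gives a linear system:
  4a + 2b + c = -31
  36a + 6b + c = -215
  81a + 9b + c = -458
Solving the system yields a = -5, b = -6, c = 1.
So h(s) = -5s² - 6s + 1.
The coefficient of s is -6.

-6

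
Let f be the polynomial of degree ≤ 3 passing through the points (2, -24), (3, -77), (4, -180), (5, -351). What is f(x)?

Write f(x) = ax^3 + bx^2 + cx + d. Substituting each data point gives a linear system:
  8a + 4b + 2c + d = -24
  27a + 9b + 3c + d = -77
  64a + 16b + 4c + d = -180
  125a + 25b + 5c + d = -351
Solving the system yields a = -3, b = 2, c = -6, d = 4.
So f(x) = -3x^3 + 2x^2 - 6x + 4.
Check: f(3) = -77. ✓

f(x) = -3x^3 + 2x^2 - 6x + 4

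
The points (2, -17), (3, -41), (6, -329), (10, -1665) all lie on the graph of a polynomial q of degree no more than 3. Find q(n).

q(n) = -2n^3 + 4n^2 - 6n - 5

Using the Lagrange interpolation formula with nodes 2, 3, 6, 10:
  L_0(n) = (n - 3)(n - 6)(n - 10) / -32
  L_1(n) = (n - 2)(n - 6)(n - 10) / 21
  L_2(n) = (n - 2)(n - 3)(n - 10) / -48
  L_3(n) = (n - 2)(n - 3)(n - 6) / 224
Then q(n) = -17·L_0(n) - 41·L_1(n) - 329·L_2(n) - 1665·L_3(n).
Expanding and collecting terms gives q(n) = -2n³ + 4n² - 6n - 5.
Check: q(3) = -41. ✓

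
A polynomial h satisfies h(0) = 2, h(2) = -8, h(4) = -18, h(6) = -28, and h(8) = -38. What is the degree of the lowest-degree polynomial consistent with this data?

1

Forward differences of the values at s = 0, 2, 4, 6, 8:
  h  : 2  -8  -18  -28  -38
  Δ  : -10  -10  -10  -10
  Δ^2: 0  0  0
  Δ^3: 0  0
  Δ^4: 0
The first differences are constant (-10) and nonzero, while all higher differences vanish, so the minimal degree is 1.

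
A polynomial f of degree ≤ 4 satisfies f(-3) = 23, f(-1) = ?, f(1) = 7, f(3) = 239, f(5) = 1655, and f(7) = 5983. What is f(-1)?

-1

The 5 known points determine the degree-4 polynomial uniquely.
Write f(x) = ax^4 + bx^3 + cx^2 + dx + e. Substituting each data point gives a linear system:
  81a - 27b + 9c - 3d + e = 23
  a + b + c + d + e = 7
  81a + 27b + 9c + 3d + e = 239
  625a + 125b + 25c + 5d + e = 1655
  2401a + 343b + 49c + 7d + e = 5983
Solving the system yields a = 2, b = 4, c = -4, d = 0, e = 5.
So f(x) = 2x^4 + 4x^3 - 4x^2 + 5.
Then f(-1) = -1.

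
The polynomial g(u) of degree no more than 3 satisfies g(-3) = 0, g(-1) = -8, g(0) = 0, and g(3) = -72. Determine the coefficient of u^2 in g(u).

Write g(u) = au^3 + bu^2 + cu + d. Substituting each data point gives a linear system:
  -27a + 9b - 3c + d = 0
  -a + b - c + d = -8
  d = 0
  27a + 9b + 3c + d = -72
Solving the system yields a = -2, b = -4, c = 6, d = 0.
So g(u) = -2u^3 - 4u^2 + 6u.
The coefficient of u^2 is -4.

-4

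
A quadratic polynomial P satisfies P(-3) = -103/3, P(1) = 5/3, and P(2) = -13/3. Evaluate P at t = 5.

-175/3

Using the Lagrange interpolation formula with nodes -3, 1, 2:
  L_0(t) = (t - 1)(t - 2) / 20
  L_1(t) = (t + 3)(t - 2) / -4
  L_2(t) = (t + 3)(t - 1) / 5
Then P(t) = -103/3·L_0(t) + 5/3·L_1(t) - 13/3·L_2(t).
Expanding and collecting terms gives P(t) = -3t² + 3t + 5/3.
Evaluating at t = 5: P(5) = -175/3.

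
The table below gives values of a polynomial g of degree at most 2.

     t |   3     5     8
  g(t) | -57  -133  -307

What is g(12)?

Write g(t) = at^2 + bt + c. Substituting each data point gives a linear system:
  9a + 3b + c = -57
  25a + 5b + c = -133
  64a + 8b + c = -307
Solving the system yields a = -4, b = -6, c = -3.
So g(t) = -4t^2 - 6t - 3.
Then g(12) = -651.

-651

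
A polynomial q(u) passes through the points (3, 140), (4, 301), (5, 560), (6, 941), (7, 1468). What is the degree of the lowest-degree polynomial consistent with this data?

3

Forward differences of the values at u = 3, 4, 5, 6, 7:
  q  : 140  301  560  941  1468
  Δ  : 161  259  381  527
  Δ^2: 98  122  146
  Δ^3: 24  24
  Δ^4: 0
The third differences are constant (24) and nonzero, while all higher differences vanish, so the minimal degree is 3.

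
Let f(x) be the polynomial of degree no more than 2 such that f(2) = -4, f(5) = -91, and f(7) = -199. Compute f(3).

Using the Lagrange interpolation formula with nodes 2, 5, 7:
  L_0(x) = (x - 5)(x - 7) / 15
  L_1(x) = (x - 2)(x - 7) / -6
  L_2(x) = (x - 2)(x - 5) / 10
Then f(x) = -4·L_0(x) - 91·L_1(x) - 199·L_2(x).
Expanding and collecting terms gives f(x) = -5x² + 6x + 4.
Evaluating at x = 3: f(3) = -23.

-23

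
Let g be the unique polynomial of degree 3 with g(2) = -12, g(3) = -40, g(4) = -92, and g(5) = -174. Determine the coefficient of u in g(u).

Write g(u) = au^3 + bu^2 + cu + d. Substituting each data point gives a linear system:
  8a + 4b + 2c + d = -12
  27a + 9b + 3c + d = -40
  64a + 16b + 4c + d = -92
  125a + 25b + 5c + d = -174
Solving the system yields a = -1, b = -3, c = 6, d = -4.
So g(u) = -u^3 - 3u^2 + 6u - 4.
The coefficient of u is 6.

6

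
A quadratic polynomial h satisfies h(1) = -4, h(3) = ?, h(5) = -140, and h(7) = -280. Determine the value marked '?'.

-48

On equispaced nodes a degree-2 polynomial has vanishing third forward difference, so
  - h(1) + 3·h(3) - 3·h(5) + h(7) = 0.
Substituting the known values and solving for h(3):
  3·h(3) = -144
  h(3) = -48.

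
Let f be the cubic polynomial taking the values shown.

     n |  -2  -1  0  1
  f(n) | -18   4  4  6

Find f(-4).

-224

Write f(n) = an^3 + bn^2 + cn + d. Substituting each data point gives a linear system:
  -8a + 4b - 2c + d = -18
  -a + b - c + d = 4
  d = 4
  a + b + c + d = 6
Solving the system yields a = 4, b = 1, c = -3, d = 4.
So f(n) = 4n³ + n² - 3n + 4.
Then f(-4) = -224.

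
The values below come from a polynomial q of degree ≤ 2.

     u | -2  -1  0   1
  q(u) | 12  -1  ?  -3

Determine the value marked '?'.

The 3 known points determine the degree-2 polynomial uniquely.
Write q(u) = au^2 + bu + c. Substituting each data point gives a linear system:
  4a - 2b + c = 12
  a - b + c = -1
  a + b + c = -3
Solving the system yields a = 4, b = -1, c = -6.
So q(u) = 4u² - u - 6.
Then q(0) = -6.

-6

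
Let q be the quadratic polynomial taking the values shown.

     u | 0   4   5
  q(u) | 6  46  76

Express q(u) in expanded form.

Using the Lagrange interpolation formula with nodes 0, 4, 5:
  L_0(u) = (u - 4)(u - 5) / 20
  L_1(u) = u(u - 5) / -4
  L_2(u) = u(u - 4) / 5
Then q(u) = 6·L_0(u) + 46·L_1(u) + 76·L_2(u).
Expanding and collecting terms gives q(u) = 4u^2 - 6u + 6.
Check: q(5) = 76. ✓

q(u) = 4u^2 - 6u + 6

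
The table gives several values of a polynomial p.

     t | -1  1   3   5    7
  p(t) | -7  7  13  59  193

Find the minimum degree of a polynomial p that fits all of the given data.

3

Forward differences of the values at t = -1, 1, 3, 5, 7:
  p  : -7  7  13  59  193
  Δ  : 14  6  46  134
  Δ^2: -8  40  88
  Δ^3: 48  48
  Δ^4: 0
The third differences are constant (48) and nonzero, while all higher differences vanish, so the minimal degree is 3.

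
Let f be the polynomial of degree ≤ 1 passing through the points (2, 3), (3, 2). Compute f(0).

Using the Lagrange interpolation formula with nodes 2, 3:
  L_0(n) = (n - 3) / -1
  L_1(n) = (n - 2) / 1
Then f(n) = 3·L_0(n) + 2·L_1(n).
Expanding and collecting terms gives f(n) = -n + 5.
Evaluating at n = 0: f(0) = 5.

5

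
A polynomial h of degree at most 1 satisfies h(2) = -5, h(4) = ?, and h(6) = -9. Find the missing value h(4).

-7

The 2 known points determine the degree-1 polynomial uniquely.
Write h(x) = ax + b. Substituting each data point gives a linear system:
  2a + b = -5
  6a + b = -9
Solving the system yields a = -1, b = -3.
So h(x) = -x - 3.
Then h(4) = -7.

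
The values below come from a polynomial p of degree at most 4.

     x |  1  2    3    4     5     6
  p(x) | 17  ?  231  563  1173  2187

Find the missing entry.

75

On equispaced nodes a degree-4 polynomial has vanishing fifth forward difference, so
  - p(1) + 5·p(2) - 10·p(3) + 10·p(4) - 5·p(5) + p(6) = 0.
Substituting the known values and solving for p(2):
  5·p(2) = 375
  p(2) = 75.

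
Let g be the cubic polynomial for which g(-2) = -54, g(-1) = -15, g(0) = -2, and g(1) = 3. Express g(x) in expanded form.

Using the Lagrange interpolation formula with nodes -2, -1, 0, 1:
  L_0(x) = (x + 1)x(x - 1) / -6
  L_1(x) = (x + 2)x(x - 1) / 2
  L_2(x) = (x + 2)(x + 1)(x - 1) / -2
  L_3(x) = (x + 2)(x + 1)x / 6
Then g(x) = -54·L_0(x) - 15·L_1(x) - 2·L_2(x) + 3·L_3(x).
Expanding and collecting terms gives g(x) = 3x³ - 4x² + 6x - 2.
Check: g(-2) = -54. ✓

g(x) = 3x^3 - 4x^2 + 6x - 2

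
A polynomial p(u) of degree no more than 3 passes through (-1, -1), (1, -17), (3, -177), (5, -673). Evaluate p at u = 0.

-3

Using the Lagrange interpolation formula with nodes -1, 1, 3, 5:
  L_0(u) = (u - 1)(u - 3)(u - 5) / -48
  L_1(u) = (u + 1)(u - 3)(u - 5) / 16
  L_2(u) = (u + 1)(u - 1)(u - 5) / -16
  L_3(u) = (u + 1)(u - 1)(u - 3) / 48
Then p(u) = -1·L_0(u) - 17·L_1(u) - 177·L_2(u) - 673·L_3(u).
Expanding and collecting terms gives p(u) = -4u^3 - 6u^2 - 4u - 3.
Evaluating at u = 0: p(0) = -3.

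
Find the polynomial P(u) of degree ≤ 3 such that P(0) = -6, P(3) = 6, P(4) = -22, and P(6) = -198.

Using the Lagrange interpolation formula with nodes 0, 3, 4, 6:
  L_0(u) = (u - 3)(u - 4)(u - 6) / -72
  L_1(u) = u(u - 4)(u - 6) / 9
  L_2(u) = u(u - 3)(u - 6) / -8
  L_3(u) = u(u - 3)(u - 4) / 36
Then P(u) = -6·L_0(u) + 6·L_1(u) - 22·L_2(u) - 198·L_3(u).
Expanding and collecting terms gives P(u) = -2u^3 + 6u^2 + 4u - 6.
Check: P(4) = -22. ✓

P(u) = -2u^3 + 6u^2 + 4u - 6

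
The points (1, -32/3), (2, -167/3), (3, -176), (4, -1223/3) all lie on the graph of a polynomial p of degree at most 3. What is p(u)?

Write p(u) = au^3 + bu^2 + cu + d. Substituting each data point gives a linear system:
  a + b + c + d = -32/3
  8a + 4b + 2c + d = -167/3
  27a + 9b + 3c + d = -176
  64a + 16b + 4c + d = -1223/3
Solving the system yields a = -6, b = -5/3, c = 2, d = -5.
So p(u) = -6u³ - (5/3)u² + 2u - 5.
Check: p(2) = -167/3. ✓

p(u) = -6u^3 - (5/3)u^2 + 2u - 5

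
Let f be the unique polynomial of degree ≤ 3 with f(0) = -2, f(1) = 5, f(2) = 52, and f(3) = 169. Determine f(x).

f(x) = 5x^3 + 5x^2 - 3x - 2

Using the Lagrange interpolation formula with nodes 0, 1, 2, 3:
  L_0(x) = (x - 1)(x - 2)(x - 3) / -6
  L_1(x) = x(x - 2)(x - 3) / 2
  L_2(x) = x(x - 1)(x - 3) / -2
  L_3(x) = x(x - 1)(x - 2) / 6
Then f(x) = -2·L_0(x) + 5·L_1(x) + 52·L_2(x) + 169·L_3(x).
Expanding and collecting terms gives f(x) = 5x³ + 5x² - 3x - 2.
Check: f(2) = 52. ✓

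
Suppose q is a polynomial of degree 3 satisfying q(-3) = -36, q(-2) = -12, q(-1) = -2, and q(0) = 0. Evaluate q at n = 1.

0

Forward differences of the values at n = -3, -2, -1, 0:
  q  : -36  -12  -2  0
  Δ  : 24  10  2
  Δ^2: -14  -8
  Δ^3: 6
The third differences are constant, confirming degree 3.
Interpolating (Newton forward form) and evaluating at n = 1 gives q(1) = 0.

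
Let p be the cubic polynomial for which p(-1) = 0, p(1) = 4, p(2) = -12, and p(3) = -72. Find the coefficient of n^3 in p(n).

-4

Write p(n) = an^3 + bn^2 + cn + d. Substituting each data point gives a linear system:
  -a + b - c + d = 0
  a + b + c + d = 4
  8a + 4b + 2c + d = -12
  27a + 9b + 3c + d = -72
Solving the system yields a = -4, b = 2, c = 6, d = 0.
So p(n) = -4n^3 + 2n^2 + 6n.
The leading coefficient is -4.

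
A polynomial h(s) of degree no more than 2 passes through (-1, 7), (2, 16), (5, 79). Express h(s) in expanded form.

h(s) = 3s^2 + 4

Write h(s) = as^2 + bs + c. Substituting each data point gives a linear system:
  a - b + c = 7
  4a + 2b + c = 16
  25a + 5b + c = 79
Solving the system yields a = 3, b = 0, c = 4.
So h(s) = 3s^2 + 4.
Check: h(2) = 16. ✓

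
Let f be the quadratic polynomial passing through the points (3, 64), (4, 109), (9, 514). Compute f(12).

Using the Lagrange interpolation formula with nodes 3, 4, 9:
  L_0(s) = (s - 4)(s - 9) / 6
  L_1(s) = (s - 3)(s - 9) / -5
  L_2(s) = (s - 3)(s - 4) / 30
Then f(s) = 64·L_0(s) + 109·L_1(s) + 514·L_2(s).
Expanding and collecting terms gives f(s) = 6s^2 + 3s + 1.
Evaluating at s = 12: f(12) = 901.

901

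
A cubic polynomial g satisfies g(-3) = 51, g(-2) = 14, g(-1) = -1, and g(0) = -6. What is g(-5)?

Using the Lagrange interpolation formula with nodes -3, -2, -1, 0:
  L_0(t) = (t + 2)(t + 1)t / -6
  L_1(t) = (t + 3)(t + 1)t / 2
  L_2(t) = (t + 3)(t + 2)t / -2
  L_3(t) = (t + 3)(t + 2)(t + 1) / 6
Then g(t) = 51·L_0(t) + 14·L_1(t) - 1·L_2(t) - 6·L_3(t).
Expanding and collecting terms gives g(t) = -2t^3 - t^2 - 4t - 6.
Evaluating at t = -5: g(-5) = 239.

239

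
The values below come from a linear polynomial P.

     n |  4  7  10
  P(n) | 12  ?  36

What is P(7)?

24

The 2 known points determine the degree-1 polynomial uniquely.
Write P(n) = an + b. Substituting each data point gives a linear system:
  4a + b = 12
  10a + b = 36
Solving the system yields a = 4, b = -4.
So P(n) = 4n - 4.
Then P(7) = 24.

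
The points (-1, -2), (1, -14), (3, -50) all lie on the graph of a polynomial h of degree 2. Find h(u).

h(u) = -3u^2 - 6u - 5

Using the Lagrange interpolation formula with nodes -1, 1, 3:
  L_0(u) = (u - 1)(u - 3) / 8
  L_1(u) = (u + 1)(u - 3) / -4
  L_2(u) = (u + 1)(u - 1) / 8
Then h(u) = -2·L_0(u) - 14·L_1(u) - 50·L_2(u).
Expanding and collecting terms gives h(u) = -3u^2 - 6u - 5.
Check: h(-1) = -2. ✓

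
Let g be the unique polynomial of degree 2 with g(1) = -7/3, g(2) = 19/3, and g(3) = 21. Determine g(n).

g(n) = 3n^2 - (1/3)n - 5

Using the Lagrange interpolation formula with nodes 1, 2, 3:
  L_0(n) = (n - 2)(n - 3) / 2
  L_1(n) = (n - 1)(n - 3) / -1
  L_2(n) = (n - 1)(n - 2) / 2
Then g(n) = -7/3·L_0(n) + 19/3·L_1(n) + 21·L_2(n).
Expanding and collecting terms gives g(n) = 3n^2 - (1/3)n - 5.
Check: g(3) = 21. ✓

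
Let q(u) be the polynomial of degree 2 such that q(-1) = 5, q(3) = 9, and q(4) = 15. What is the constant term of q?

Write q(u) = au^2 + bu + c. Substituting each data point gives a linear system:
  a - b + c = 5
  9a + 3b + c = 9
  16a + 4b + c = 15
Solving the system yields a = 1, b = -1, c = 3.
So q(u) = u^2 - u + 3.
The constant term is 3.

3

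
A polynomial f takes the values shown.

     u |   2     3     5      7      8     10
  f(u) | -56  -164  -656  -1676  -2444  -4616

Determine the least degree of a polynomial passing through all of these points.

3

Divided differences on the nodes 2, 3, 5, 7, 8, 10:
  order 0: -56  -164  -656  -1676  -2444  -4616
  order 1: -108  -246  -510  -768  -1086
  order 2: -46  -66  -86  -106
  order 3: -4  -4  -4
  order 4: 0  0
  order 5: 0
The order-3 divided differences are all -4 (nonzero) and every higher order vanishes, so the data lies on a polynomial of degree exactly 3.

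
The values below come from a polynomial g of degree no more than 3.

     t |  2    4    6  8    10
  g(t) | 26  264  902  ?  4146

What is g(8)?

2132

The 4 known points determine the degree-3 polynomial uniquely.
Write g(t) = at^3 + bt^2 + ct + d. Substituting each data point gives a linear system:
  8a + 4b + 2c + d = 26
  64a + 16b + 4c + d = 264
  216a + 36b + 6c + d = 902
  1000a + 100b + 10c + d = 4146
Solving the system yields a = 4, b = 2, c = -5, d = -4.
So g(t) = 4t³ + 2t² - 5t - 4.
Then g(8) = 2132.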